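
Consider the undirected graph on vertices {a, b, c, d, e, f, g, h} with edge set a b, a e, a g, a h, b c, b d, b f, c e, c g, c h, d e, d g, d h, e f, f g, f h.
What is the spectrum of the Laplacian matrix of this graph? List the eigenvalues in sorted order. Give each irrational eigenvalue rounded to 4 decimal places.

[0, 4, 4, 4, 4, 4, 4, 8]

Reading degrees in the order [a, b, c, d, e, f, g, h] gives [4, 4, 4, 4, 4, 4, 4, 4]; set D = diag(4, 4, 4, 4, 4, 4, 4, 4) and form L = D - A. Diagonalising L (or applying a numerical eigensolver to the 8x8 matrix) gives the spectrum above. The single zero eigenvalue shows the graph is connected. There is one zero in the spectrum, matching the 1 component.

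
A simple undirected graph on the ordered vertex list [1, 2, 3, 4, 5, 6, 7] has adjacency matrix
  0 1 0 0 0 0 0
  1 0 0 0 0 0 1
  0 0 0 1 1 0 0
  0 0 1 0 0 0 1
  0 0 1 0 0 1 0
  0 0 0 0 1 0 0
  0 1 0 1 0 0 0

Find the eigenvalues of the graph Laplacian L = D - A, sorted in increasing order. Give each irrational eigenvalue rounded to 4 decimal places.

[0, 0.1981, 0.7530, 1.5550, 2.4450, 3.2470, 3.8019]

With the vertex order [1, 2, 3, 4, 5, 6, 7], the degrees are [1, 2, 2, 2, 2, 1, 2], giving D = diag(1, 2, 2, 2, 2, 1, 2) and L = D - A. L is symmetric positive semidefinite, so every eigenvalue is real and nonnegative. The single zero eigenvalue shows the graph is connected. By the matrix-tree theorem the graph has (1/7) * product of the nonzero eigenvalues = 1 spanning tree. The eigenvalues sum to 12, which equals trace(L) = 2|E|.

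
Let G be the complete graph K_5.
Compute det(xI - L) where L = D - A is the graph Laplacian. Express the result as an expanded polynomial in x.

x^5 - 20x^4 + 150x^3 - 500x^2 + 625x

The graph has 5 vertices and degree multiset [4, 4, 4, 4, 4]; D is the diagonal matrix of degrees and L = D - A. L has integer entries, so p(x) = det(xI - L) has integer coefficients. Expanding the determinant yields x^5 - 20x^4 + 150x^3 - 500x^2 + 625x. The constant term is 0 because L is singular (the all-ones vector lies in its kernel). There is one zero in the spectrum, matching the 1 component.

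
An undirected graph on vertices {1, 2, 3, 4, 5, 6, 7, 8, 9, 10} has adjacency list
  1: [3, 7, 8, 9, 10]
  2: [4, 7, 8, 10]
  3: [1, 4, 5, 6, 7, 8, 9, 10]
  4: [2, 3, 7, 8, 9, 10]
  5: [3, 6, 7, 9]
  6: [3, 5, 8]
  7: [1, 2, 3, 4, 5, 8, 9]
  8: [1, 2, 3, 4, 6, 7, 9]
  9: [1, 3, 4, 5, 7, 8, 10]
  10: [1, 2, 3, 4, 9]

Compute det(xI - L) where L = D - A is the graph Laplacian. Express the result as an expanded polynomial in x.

x^10 - 56x^9 + 1371x^8 - 19236x^7 + 170229x^6 - 983872x^5 + 3707569x^4 - 8766248x^3 + 11771265x^2 - 6816780x

Reading degrees in the order [1, 2, 3, 4, 5, 6, 7, 8, 9, 10] gives [5, 4, 8, 6, 4, 3, 7, 7, 7, 5]; set D = diag(5, 4, 8, 6, 4, 3, 7, 7, 7, 5) and form L = D - A. L has integer entries, so p(x) = det(xI - L) has integer coefficients. Expanding the determinant yields x^10 - 56x^9 + 1371x^8 - 19236x^7 + 170229x^6 - 983872x^5 + 3707569x^4 - 8766248x^3 + 11771265x^2 - 6816780x. The coefficient of x^9 equals -trace(L) = -56, matching the sum of degrees.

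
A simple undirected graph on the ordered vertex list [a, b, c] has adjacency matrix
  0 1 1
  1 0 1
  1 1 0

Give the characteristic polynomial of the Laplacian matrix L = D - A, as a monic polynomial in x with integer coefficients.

x^3 - 6x^2 + 9x

With the vertex order [a, b, c], the degrees are [2, 2, 2], giving D = diag(2, 2, 2) and L = D - A. The eigenvalues of L are [0, 3, 3]; the characteristic polynomial is the product of (x - lambda_i), which multiplies out to x^3 - 6x^2 + 9x. Since p(0) = det(-L) = 0, x divides p(x). The eigenvalues sum to 6, which equals trace(L) = 2|E|.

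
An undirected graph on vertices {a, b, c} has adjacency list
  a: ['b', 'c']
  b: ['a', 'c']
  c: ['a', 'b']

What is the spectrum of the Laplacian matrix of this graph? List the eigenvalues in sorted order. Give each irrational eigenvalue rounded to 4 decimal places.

With the vertex order [a, b, c], the degrees are [2, 2, 2], giving D = diag(2, 2, 2) and L = D - A. Since every row of L sums to 0, the all-ones vector is in the kernel and 0 is an eigenvalue. The single zero eigenvalue shows the graph is connected. The eigenvalues sum to 6, which equals trace(L) = 2|E|.

[0, 3, 3]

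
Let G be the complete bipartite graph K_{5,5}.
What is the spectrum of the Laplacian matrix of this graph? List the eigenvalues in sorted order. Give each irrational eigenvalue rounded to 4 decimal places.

[0, 5, 5, 5, 5, 5, 5, 5, 5, 10]

The graph has 10 vertices and degree multiset [5, 5, 5, 5, 5, 5, 5, 5, 5, 5]; D is the diagonal matrix of degrees and L = D - A. The multiplicity of 0 as a Laplacian eigenvalue equals the number of connected components. The single zero eigenvalue shows the graph is connected. There is one zero in the spectrum, matching the 1 component.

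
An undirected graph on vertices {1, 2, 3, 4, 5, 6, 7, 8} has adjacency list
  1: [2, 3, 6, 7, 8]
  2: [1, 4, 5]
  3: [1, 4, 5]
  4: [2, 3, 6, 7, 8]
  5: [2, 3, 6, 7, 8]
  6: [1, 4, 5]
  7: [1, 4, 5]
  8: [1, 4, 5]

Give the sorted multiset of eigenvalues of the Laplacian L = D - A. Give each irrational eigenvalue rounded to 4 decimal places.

Each diagonal entry of L is the vertex degree and each off-diagonal entry is -1 where an edge is present, 0 otherwise; in the order [1, 2, 3, 4, 5, 6, 7, 8] the diagonal is [5, 3, 3, 5, 5, 3, 3, 3]. Diagonalising L (or applying a numerical eigensolver to the 8x8 matrix) gives the spectrum above. The eigenvalues sum to 30, which equals trace(L) = 2|E|.

[0, 3, 3, 3, 3, 5, 5, 8]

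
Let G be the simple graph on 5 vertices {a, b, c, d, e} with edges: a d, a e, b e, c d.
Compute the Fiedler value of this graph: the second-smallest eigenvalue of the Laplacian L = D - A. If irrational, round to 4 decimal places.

0.3820

Reading degrees in the order [a, b, c, d, e] gives [2, 1, 1, 2, 2]; set D = diag(2, 1, 1, 2, 2) and form L = D - A. Computing the eigenvalues of L and sorting gives [0, 0.3820, 1.3820, 2.6180, 3.6180]. The Fiedler value lambda_2 = 0.3820 is strictly positive, so the graph is connected. The eigenvalues sum to 8, which equals trace(L) = 2|E|. The largest eigenvalue, 3.6180, is at most the vertex count 5.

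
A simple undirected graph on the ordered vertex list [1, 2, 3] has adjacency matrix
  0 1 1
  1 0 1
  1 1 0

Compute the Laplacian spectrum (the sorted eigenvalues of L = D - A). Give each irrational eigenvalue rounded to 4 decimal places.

Reading degrees in the order [1, 2, 3] gives [2, 2, 2]; set D = diag(2, 2, 2) and form L = D - A. Since every row of L sums to 0, the all-ones vector is in the kernel and 0 is an eigenvalue. The single zero eigenvalue shows the graph is connected. The eigenvalues sum to 6, which equals trace(L) = 2|E|.

[0, 3, 3]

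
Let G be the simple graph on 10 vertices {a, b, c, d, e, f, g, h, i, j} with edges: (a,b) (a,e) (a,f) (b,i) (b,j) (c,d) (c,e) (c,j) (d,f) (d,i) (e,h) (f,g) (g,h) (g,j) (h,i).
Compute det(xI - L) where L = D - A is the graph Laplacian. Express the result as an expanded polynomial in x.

Reading degrees in the order [a, b, c, d, e, f, g, h, i, j] gives [3, 3, 3, 3, 3, 3, 3, 3, 3, 3]; set D = diag(3, 3, 3, 3, 3, 3, 3, 3, 3, 3) and form L = D - A. The eigenvalues of L are [0, 2, 2, 2, 2, 2, 5, 5, 5, 5]; the characteristic polynomial is the product of (x - lambda_i), which multiplies out to x^10 - 30x^9 + 390x^8 - 2880x^7 + 13305x^6 - 39882x^5 + 77640x^4 - 94800x^3 + 66000x^2 - 20000x. The coefficient of x^9 equals -trace(L) = -30, matching the sum of degrees.

x^10 - 30x^9 + 390x^8 - 2880x^7 + 13305x^6 - 39882x^5 + 77640x^4 - 94800x^3 + 66000x^2 - 20000x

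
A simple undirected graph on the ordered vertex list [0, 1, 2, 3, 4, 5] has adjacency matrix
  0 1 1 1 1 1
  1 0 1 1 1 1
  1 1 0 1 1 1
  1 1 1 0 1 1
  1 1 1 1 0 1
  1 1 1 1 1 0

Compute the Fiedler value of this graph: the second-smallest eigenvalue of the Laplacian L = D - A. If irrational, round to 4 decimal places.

6

With the vertex order [0, 1, 2, 3, 4, 5], the degrees are [5, 5, 5, 5, 5, 5], giving D = diag(5, 5, 5, 5, 5, 5) and L = D - A. Computing the eigenvalues of L and sorting gives [0, 6, 6, 6, 6, 6]. The Fiedler value lambda_2 = 6 is strictly positive, so the graph is connected. By the matrix-tree theorem the graph has (1/6) * product of the nonzero eigenvalues = 1296 spanning trees.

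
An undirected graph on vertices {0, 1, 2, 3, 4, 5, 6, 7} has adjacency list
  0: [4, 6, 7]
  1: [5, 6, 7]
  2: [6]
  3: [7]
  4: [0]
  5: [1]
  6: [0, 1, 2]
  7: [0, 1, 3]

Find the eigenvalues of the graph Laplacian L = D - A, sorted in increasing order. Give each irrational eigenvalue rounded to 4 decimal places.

[0, 0.5858, 0.5858, 0.7639, 2, 3.4142, 3.4142, 5.2361]

Each diagonal entry of L is the vertex degree and each off-diagonal entry is -1 where an edge is present, 0 otherwise; in the order [0, 1, 2, 3, 4, 5, 6, 7] the diagonal is [3, 3, 1, 1, 1, 1, 3, 3]. L is symmetric positive semidefinite, so every eigenvalue is real and nonnegative. The single zero eigenvalue shows the graph is connected. There is one zero in the spectrum, matching the 1 component. The eigenvalues sum to 16, which equals trace(L) = 2|E|.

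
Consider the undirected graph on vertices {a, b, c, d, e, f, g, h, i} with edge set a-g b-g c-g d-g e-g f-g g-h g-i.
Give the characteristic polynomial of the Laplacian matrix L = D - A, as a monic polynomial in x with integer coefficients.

x^9 - 16x^8 + 84x^7 - 224x^6 + 350x^5 - 336x^4 + 196x^3 - 64x^2 + 9x

Reading degrees in the order [a, b, c, d, e, f, g, h, i] gives [1, 1, 1, 1, 1, 1, 8, 1, 1]; set D = diag(1, 1, 1, 1, 1, 1, 8, 1, 1) and form L = D - A. L has integer entries, so p(x) = det(xI - L) has integer coefficients. Expanding the determinant yields x^9 - 16x^8 + 84x^7 - 224x^6 + 350x^5 - 336x^4 + 196x^3 - 64x^2 + 9x. Since p(0) = det(-L) = 0, x divides p(x). By the matrix-tree theorem the graph has (1/9) * product of the nonzero eigenvalues = 1 spanning tree.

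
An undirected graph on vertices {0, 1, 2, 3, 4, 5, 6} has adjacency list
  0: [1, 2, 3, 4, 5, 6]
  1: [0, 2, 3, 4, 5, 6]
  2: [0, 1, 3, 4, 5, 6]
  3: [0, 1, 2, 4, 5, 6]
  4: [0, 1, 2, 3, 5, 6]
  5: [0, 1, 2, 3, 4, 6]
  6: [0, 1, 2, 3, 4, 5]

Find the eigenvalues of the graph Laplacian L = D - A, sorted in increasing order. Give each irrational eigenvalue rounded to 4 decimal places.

Reading degrees in the order [0, 1, 2, 3, 4, 5, 6] gives [6, 6, 6, 6, 6, 6, 6]; set D = diag(6, 6, 6, 6, 6, 6, 6) and form L = D - A. Diagonalising L (or applying a numerical eigensolver to the 7x7 matrix) gives the spectrum above. The eigenvalues sum to 42, which equals trace(L) = 2|E|. The largest eigenvalue, 7, is at most the vertex count 7.

[0, 7, 7, 7, 7, 7, 7]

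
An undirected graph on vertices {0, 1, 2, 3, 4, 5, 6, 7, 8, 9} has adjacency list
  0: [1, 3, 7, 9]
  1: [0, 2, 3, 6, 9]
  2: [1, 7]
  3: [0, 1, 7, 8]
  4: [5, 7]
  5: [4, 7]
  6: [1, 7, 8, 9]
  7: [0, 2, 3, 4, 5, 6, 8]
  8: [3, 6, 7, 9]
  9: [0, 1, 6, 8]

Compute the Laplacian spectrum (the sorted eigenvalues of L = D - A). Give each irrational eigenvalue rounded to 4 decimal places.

Reading degrees in the order [0, 1, 2, 3, 4, 5, 6, 7, 8, 9] gives [4, 5, 2, 4, 2, 2, 4, 7, 4, 4]; set D = diag(4, 5, 2, 4, 2, 2, 4, 7, 4, 4) and form L = D - A. Diagonalising L (or applying a numerical eigensolver to the 10x10 matrix) gives the spectrum above. The eigenvalues sum to 38, which equals trace(L) = 2|E|. By the matrix-tree theorem the graph has (1/10) * product of the nonzero eigenvalues = 8970 spanning trees.

[0, 0.8942, 1.8929, 3, 3.2492, 3.7608, 4.8448, 5.4443, 6.5647, 8.3492]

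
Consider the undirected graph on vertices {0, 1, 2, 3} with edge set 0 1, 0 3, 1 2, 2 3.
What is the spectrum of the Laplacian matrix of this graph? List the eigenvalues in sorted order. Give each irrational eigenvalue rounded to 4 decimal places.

With the vertex order [0, 1, 2, 3], the degrees are [2, 2, 2, 2], giving D = diag(2, 2, 2, 2) and L = D - A. The multiplicity of 0 as a Laplacian eigenvalue equals the number of connected components. There is one zero in the spectrum, matching the 1 component.

[0, 2, 2, 4]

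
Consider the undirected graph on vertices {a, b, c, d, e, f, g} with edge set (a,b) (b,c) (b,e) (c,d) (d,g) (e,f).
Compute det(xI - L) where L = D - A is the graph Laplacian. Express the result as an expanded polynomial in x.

x^7 - 12x^6 + 54x^5 - 114x^4 + 115x^3 - 50x^2 + 7x

Each diagonal entry of L is the vertex degree and each off-diagonal entry is -1 where an edge is present, 0 otherwise; in the order [a, b, c, d, e, f, g] the diagonal is [1, 3, 2, 2, 2, 1, 1]. L has integer entries, so p(x) = det(xI - L) has integer coefficients. Expanding the determinant yields x^7 - 12x^6 + 54x^5 - 114x^4 + 115x^3 - 50x^2 + 7x. Since p(0) = det(-L) = 0, x divides p(x). By the matrix-tree theorem the graph has (1/7) * product of the nonzero eigenvalues = 1 spanning tree. The eigenvalues sum to 12, which equals trace(L) = 2|E|.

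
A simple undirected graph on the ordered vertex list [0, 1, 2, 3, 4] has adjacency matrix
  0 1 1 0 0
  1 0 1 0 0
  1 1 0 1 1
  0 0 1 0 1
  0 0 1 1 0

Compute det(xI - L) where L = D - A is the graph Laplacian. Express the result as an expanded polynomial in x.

x^5 - 12x^4 + 50x^3 - 84x^2 + 45x

Reading degrees in the order [0, 1, 2, 3, 4] gives [2, 2, 4, 2, 2]; set D = diag(2, 2, 4, 2, 2) and form L = D - A. L has integer entries, so p(x) = det(xI - L) has integer coefficients. Expanding the determinant yields x^5 - 12x^4 + 50x^3 - 84x^2 + 45x. The constant term is 0 because L is singular (the all-ones vector lies in its kernel). By the matrix-tree theorem the graph has (1/5) * product of the nonzero eigenvalues = 9 spanning trees.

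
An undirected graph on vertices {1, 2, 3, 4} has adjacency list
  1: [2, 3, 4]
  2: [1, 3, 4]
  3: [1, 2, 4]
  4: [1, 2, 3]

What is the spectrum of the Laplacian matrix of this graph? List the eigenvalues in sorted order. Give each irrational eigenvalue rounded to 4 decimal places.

[0, 4, 4, 4]

With the vertex order [1, 2, 3, 4], the degrees are [3, 3, 3, 3], giving D = diag(3, 3, 3, 3) and L = D - A. L is symmetric positive semidefinite, so every eigenvalue is real and nonnegative. The single zero eigenvalue shows the graph is connected. By the matrix-tree theorem the graph has (1/4) * product of the nonzero eigenvalues = 16 spanning trees.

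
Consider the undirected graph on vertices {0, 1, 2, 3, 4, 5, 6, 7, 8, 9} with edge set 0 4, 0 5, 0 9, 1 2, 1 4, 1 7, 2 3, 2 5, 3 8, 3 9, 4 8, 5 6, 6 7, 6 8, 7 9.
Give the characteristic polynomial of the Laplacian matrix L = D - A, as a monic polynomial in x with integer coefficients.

With the vertex order [0, 1, 2, 3, 4, 5, 6, 7, 8, 9], the degrees are [3, 3, 3, 3, 3, 3, 3, 3, 3, 3], giving D = diag(3, 3, 3, 3, 3, 3, 3, 3, 3, 3) and L = D - A. The eigenvalues of L are [0, 2, 2, 2, 2, 2, 5, 5, 5, 5]; the characteristic polynomial is the product of (x - lambda_i), which multiplies out to x^10 - 30x^9 + 390x^8 - 2880x^7 + 13305x^6 - 39882x^5 + 77640x^4 - 94800x^3 + 66000x^2 - 20000x. The constant term is 0 because L is singular (the all-ones vector lies in its kernel). The largest eigenvalue, 5, is at most the vertex count 10.

x^10 - 30x^9 + 390x^8 - 2880x^7 + 13305x^6 - 39882x^5 + 77640x^4 - 94800x^3 + 66000x^2 - 20000x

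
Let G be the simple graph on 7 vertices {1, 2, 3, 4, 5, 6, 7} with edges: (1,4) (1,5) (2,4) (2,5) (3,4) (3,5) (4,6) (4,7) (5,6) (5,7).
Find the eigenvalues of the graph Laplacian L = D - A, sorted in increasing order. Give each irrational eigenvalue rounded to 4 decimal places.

[0, 2, 2, 2, 2, 5, 7]

With the vertex order [1, 2, 3, 4, 5, 6, 7], the degrees are [2, 2, 2, 5, 5, 2, 2], giving D = diag(2, 2, 2, 5, 5, 2, 2) and L = D - A. Diagonalising L (or applying a numerical eigensolver to the 7x7 matrix) gives the spectrum above. The largest eigenvalue, 7, is at most the vertex count 7.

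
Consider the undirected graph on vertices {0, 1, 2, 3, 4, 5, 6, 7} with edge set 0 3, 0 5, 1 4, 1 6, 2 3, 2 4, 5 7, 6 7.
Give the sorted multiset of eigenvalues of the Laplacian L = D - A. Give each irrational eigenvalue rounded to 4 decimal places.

[0, 0.5858, 0.5858, 2, 2, 3.4142, 3.4142, 4]

Reading degrees in the order [0, 1, 2, 3, 4, 5, 6, 7] gives [2, 2, 2, 2, 2, 2, 2, 2]; set D = diag(2, 2, 2, 2, 2, 2, 2, 2) and form L = D - A. L is symmetric positive semidefinite, so every eigenvalue is real and nonnegative. The single zero eigenvalue shows the graph is connected. By the matrix-tree theorem the graph has (1/8) * product of the nonzero eigenvalues = 8 spanning trees.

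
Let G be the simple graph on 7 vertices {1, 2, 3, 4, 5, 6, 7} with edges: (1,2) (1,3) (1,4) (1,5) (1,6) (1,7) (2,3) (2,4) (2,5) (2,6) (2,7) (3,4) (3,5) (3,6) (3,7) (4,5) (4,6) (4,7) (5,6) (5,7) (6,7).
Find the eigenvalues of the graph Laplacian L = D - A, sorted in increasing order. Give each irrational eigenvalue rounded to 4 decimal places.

[0, 7, 7, 7, 7, 7, 7]

Reading degrees in the order [1, 2, 3, 4, 5, 6, 7] gives [6, 6, 6, 6, 6, 6, 6]; set D = diag(6, 6, 6, 6, 6, 6, 6) and form L = D - A. Since every row of L sums to 0, the all-ones vector is in the kernel and 0 is an eigenvalue. The single zero eigenvalue shows the graph is connected. By the matrix-tree theorem the graph has (1/7) * product of the nonzero eigenvalues = 16807 spanning trees.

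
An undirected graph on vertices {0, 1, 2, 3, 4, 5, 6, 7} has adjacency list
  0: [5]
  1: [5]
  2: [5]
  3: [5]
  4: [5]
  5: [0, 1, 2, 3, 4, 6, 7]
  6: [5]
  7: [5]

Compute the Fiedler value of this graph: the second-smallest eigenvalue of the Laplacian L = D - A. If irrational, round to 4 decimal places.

Each diagonal entry of L is the vertex degree and each off-diagonal entry is -1 where an edge is present, 0 otherwise; in the order [0, 1, 2, 3, 4, 5, 6, 7] the diagonal is [1, 1, 1, 1, 1, 7, 1, 1]. The smallest Laplacian eigenvalue is always 0. The next one, lambda_2 = 1, measures how hard the graph is to disconnect: larger values mean better connectivity. The largest eigenvalue, 8, is at most the vertex count 8. By the matrix-tree theorem the graph has (1/8) * product of the nonzero eigenvalues = 1 spanning tree.

1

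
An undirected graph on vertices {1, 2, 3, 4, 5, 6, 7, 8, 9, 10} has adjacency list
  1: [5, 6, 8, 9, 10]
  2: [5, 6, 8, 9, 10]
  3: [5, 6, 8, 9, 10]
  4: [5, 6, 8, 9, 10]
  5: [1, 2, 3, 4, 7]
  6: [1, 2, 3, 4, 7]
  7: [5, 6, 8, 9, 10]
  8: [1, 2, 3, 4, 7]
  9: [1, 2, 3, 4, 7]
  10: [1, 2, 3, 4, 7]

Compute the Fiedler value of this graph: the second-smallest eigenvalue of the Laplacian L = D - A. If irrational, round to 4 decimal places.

5

With the vertex order [1, 2, 3, 4, 5, 6, 7, 8, 9, 10], the degrees are [5, 5, 5, 5, 5, 5, 5, 5, 5, 5], giving D = diag(5, 5, 5, 5, 5, 5, 5, 5, 5, 5) and L = D - A. Computing the eigenvalues of L and sorting gives [0, 5, 5, 5, 5, 5, 5, 5, 5, 10]. The Fiedler value lambda_2 = 5 is strictly positive, so the graph is connected.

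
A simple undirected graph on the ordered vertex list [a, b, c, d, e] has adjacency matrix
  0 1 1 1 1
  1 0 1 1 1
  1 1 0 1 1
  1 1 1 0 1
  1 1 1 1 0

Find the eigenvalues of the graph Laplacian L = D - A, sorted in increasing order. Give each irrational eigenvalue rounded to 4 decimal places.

[0, 5, 5, 5, 5]

With the vertex order [a, b, c, d, e], the degrees are [4, 4, 4, 4, 4], giving D = diag(4, 4, 4, 4, 4) and L = D - A. The multiplicity of 0 as a Laplacian eigenvalue equals the number of connected components. The single zero eigenvalue shows the graph is connected. The eigenvalues sum to 20, which equals trace(L) = 2|E|.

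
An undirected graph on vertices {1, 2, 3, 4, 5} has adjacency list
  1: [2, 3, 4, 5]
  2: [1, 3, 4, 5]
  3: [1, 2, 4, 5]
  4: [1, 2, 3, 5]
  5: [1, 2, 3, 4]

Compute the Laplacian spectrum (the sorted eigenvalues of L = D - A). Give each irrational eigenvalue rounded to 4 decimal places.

[0, 5, 5, 5, 5]

Reading degrees in the order [1, 2, 3, 4, 5] gives [4, 4, 4, 4, 4]; set D = diag(4, 4, 4, 4, 4) and form L = D - A. Diagonalising L (or applying a numerical eigensolver to the 5x5 matrix) gives the spectrum above. The eigenvalues sum to 20, which equals trace(L) = 2|E|. There is one zero in the spectrum, matching the 1 component.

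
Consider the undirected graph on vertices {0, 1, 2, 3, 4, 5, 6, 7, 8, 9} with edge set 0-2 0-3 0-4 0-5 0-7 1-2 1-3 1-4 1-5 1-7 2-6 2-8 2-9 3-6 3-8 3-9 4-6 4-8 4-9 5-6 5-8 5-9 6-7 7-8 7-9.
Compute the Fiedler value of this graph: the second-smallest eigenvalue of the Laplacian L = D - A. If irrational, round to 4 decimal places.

5

Reading degrees in the order [0, 1, 2, 3, 4, 5, 6, 7, 8, 9] gives [5, 5, 5, 5, 5, 5, 5, 5, 5, 5]; set D = diag(5, 5, 5, 5, 5, 5, 5, 5, 5, 5) and form L = D - A. The smallest Laplacian eigenvalue is always 0. The next one, lambda_2 = 5, measures how hard the graph is to disconnect: larger values mean better connectivity. The largest eigenvalue, 10, is at most the vertex count 10.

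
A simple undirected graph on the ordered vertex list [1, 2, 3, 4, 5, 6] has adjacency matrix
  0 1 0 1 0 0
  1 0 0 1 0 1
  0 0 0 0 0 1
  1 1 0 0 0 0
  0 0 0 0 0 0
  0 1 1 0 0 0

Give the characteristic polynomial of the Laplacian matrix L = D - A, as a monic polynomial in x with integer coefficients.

With the vertex order [1, 2, 3, 4, 5, 6], the degrees are [2, 3, 1, 2, 0, 2], giving D = diag(2, 3, 1, 2, 0, 2) and L = D - A. Computing det(xI - L) by cofactor expansion (or equivalently via sum-over-permutations) gives x^6 - 10x^5 + 34x^4 - 44x^3 + 15x^2. The constant term is 0 because L is singular (the all-ones vector lies in its kernel). The eigenvalues sum to 10, which equals trace(L) = 2|E|. The largest eigenvalue, 4.1701, is at most the vertex count 6.

x^6 - 10x^5 + 34x^4 - 44x^3 + 15x^2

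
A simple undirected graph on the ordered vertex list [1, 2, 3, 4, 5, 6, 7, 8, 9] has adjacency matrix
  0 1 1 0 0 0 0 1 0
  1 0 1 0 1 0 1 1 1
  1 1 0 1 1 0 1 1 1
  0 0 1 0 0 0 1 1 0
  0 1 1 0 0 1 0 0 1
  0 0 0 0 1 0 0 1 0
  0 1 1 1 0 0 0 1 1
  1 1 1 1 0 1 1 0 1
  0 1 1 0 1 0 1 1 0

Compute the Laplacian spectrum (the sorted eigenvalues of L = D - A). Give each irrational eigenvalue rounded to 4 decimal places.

With the vertex order [1, 2, 3, 4, 5, 6, 7, 8, 9], the degrees are [3, 6, 7, 3, 4, 2, 5, 7, 5], giving D = diag(3, 6, 7, 3, 4, 2, 5, 7, 5) and L = D - A. Since every row of L sums to 0, the all-ones vector is in the kernel and 0 is an eigenvalue.

[0, 1.7638, 2.7144, 3.2565, 4.7235, 6.2781, 7.0616, 7.9124, 8.2896]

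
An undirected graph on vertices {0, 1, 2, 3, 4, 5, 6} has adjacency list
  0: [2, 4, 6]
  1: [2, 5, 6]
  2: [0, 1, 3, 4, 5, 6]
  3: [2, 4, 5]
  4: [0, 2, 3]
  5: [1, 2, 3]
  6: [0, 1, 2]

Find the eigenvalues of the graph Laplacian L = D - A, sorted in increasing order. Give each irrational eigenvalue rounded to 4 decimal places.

With the vertex order [0, 1, 2, 3, 4, 5, 6], the degrees are [3, 3, 6, 3, 3, 3, 3], giving D = diag(3, 3, 6, 3, 3, 3, 3) and L = D - A. The multiplicity of 0 as a Laplacian eigenvalue equals the number of connected components. By the matrix-tree theorem the graph has (1/7) * product of the nonzero eigenvalues = 320 spanning trees. The eigenvalues sum to 24, which equals trace(L) = 2|E|.

[0, 2, 2, 4, 4, 5, 7]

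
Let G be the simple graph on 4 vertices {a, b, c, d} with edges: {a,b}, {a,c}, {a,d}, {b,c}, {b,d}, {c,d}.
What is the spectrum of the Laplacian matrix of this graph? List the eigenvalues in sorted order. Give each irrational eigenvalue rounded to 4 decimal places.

Each diagonal entry of L is the vertex degree and each off-diagonal entry is -1 where an edge is present, 0 otherwise; in the order [a, b, c, d] the diagonal is [3, 3, 3, 3]. Since every row of L sums to 0, the all-ones vector is in the kernel and 0 is an eigenvalue. The single zero eigenvalue shows the graph is connected. The eigenvalues sum to 12, which equals trace(L) = 2|E|.

[0, 4, 4, 4]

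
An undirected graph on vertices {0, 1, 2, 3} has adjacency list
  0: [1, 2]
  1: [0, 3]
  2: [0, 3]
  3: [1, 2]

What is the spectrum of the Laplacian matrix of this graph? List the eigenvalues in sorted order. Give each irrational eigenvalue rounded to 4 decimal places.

[0, 2, 2, 4]

With the vertex order [0, 1, 2, 3], the degrees are [2, 2, 2, 2], giving D = diag(2, 2, 2, 2) and L = D - A. Since every row of L sums to 0, the all-ones vector is in the kernel and 0 is an eigenvalue. By the matrix-tree theorem the graph has (1/4) * product of the nonzero eigenvalues = 4 spanning trees.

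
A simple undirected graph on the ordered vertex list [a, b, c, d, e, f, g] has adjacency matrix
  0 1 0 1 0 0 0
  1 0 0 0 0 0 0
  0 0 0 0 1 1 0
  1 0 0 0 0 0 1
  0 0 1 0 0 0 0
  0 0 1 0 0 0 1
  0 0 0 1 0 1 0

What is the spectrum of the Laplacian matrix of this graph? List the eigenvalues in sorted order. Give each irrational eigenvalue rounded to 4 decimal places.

Reading degrees in the order [a, b, c, d, e, f, g] gives [2, 1, 2, 2, 1, 2, 2]; set D = diag(2, 1, 2, 2, 1, 2, 2) and form L = D - A. Since every row of L sums to 0, the all-ones vector is in the kernel and 0 is an eigenvalue. There is one zero in the spectrum, matching the 1 component.

[0, 0.1981, 0.7530, 1.5550, 2.4450, 3.2470, 3.8019]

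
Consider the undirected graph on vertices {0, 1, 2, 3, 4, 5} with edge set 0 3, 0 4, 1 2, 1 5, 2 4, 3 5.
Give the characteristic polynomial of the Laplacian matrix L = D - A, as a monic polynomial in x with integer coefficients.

Each diagonal entry of L is the vertex degree and each off-diagonal entry is -1 where an edge is present, 0 otherwise; in the order [0, 1, 2, 3, 4, 5] the diagonal is [2, 2, 2, 2, 2, 2]. L has integer entries, so p(x) = det(xI - L) has integer coefficients. Expanding the determinant yields x^6 - 12x^5 + 54x^4 - 112x^3 + 105x^2 - 36x. The constant term is 0 because L is singular (the all-ones vector lies in its kernel).

x^6 - 12x^5 + 54x^4 - 112x^3 + 105x^2 - 36x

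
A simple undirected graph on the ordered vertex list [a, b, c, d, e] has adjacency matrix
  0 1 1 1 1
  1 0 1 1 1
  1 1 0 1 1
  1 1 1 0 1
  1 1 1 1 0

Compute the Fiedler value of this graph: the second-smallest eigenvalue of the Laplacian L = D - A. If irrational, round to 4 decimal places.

Reading degrees in the order [a, b, c, d, e] gives [4, 4, 4, 4, 4]; set D = diag(4, 4, 4, 4, 4) and form L = D - A. The sorted Laplacian eigenvalues are [0, 5, 5, 5, 5]; the algebraic connectivity is the second entry, 5.

5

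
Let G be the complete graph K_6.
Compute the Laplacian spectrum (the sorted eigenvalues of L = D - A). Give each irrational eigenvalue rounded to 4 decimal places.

The graph has 6 vertices and degree multiset [5, 5, 5, 5, 5, 5]; D is the diagonal matrix of degrees and L = D - A. Since every row of L sums to 0, the all-ones vector is in the kernel and 0 is an eigenvalue. The single zero eigenvalue shows the graph is connected. The eigenvalues sum to 30, which equals trace(L) = 2|E|.

[0, 6, 6, 6, 6, 6]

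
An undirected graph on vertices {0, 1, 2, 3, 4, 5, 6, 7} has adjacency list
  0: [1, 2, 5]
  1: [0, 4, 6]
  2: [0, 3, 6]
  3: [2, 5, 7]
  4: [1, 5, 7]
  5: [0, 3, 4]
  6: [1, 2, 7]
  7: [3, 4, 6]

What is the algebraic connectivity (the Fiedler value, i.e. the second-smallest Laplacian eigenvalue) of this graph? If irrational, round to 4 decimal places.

2

Each diagonal entry of L is the vertex degree and each off-diagonal entry is -1 where an edge is present, 0 otherwise; in the order [0, 1, 2, 3, 4, 5, 6, 7] the diagonal is [3, 3, 3, 3, 3, 3, 3, 3]. The sorted Laplacian eigenvalues are [0, 2, 2, 2, 4, 4, 4, 6]; the algebraic connectivity is the second entry, 2. The largest eigenvalue, 6, is at most the vertex count 8.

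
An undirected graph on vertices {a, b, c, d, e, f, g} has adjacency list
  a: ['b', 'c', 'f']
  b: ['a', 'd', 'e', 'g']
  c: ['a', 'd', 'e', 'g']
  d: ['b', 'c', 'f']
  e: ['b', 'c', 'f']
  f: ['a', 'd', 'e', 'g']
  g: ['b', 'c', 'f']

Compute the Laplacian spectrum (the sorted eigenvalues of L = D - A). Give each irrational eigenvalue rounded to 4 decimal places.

Each diagonal entry of L is the vertex degree and each off-diagonal entry is -1 where an edge is present, 0 otherwise; in the order [a, b, c, d, e, f, g] the diagonal is [3, 4, 4, 3, 3, 4, 3]. Diagonalising L (or applying a numerical eigensolver to the 7x7 matrix) gives the spectrum above. The single zero eigenvalue shows the graph is connected.

[0, 3, 3, 3, 4, 4, 7]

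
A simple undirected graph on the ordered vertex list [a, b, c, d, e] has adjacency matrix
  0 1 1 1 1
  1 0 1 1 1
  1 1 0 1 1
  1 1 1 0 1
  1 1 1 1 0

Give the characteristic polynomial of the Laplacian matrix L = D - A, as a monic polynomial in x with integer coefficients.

x^5 - 20x^4 + 150x^3 - 500x^2 + 625x

Reading degrees in the order [a, b, c, d, e] gives [4, 4, 4, 4, 4]; set D = diag(4, 4, 4, 4, 4) and form L = D - A. Computing det(xI - L) by cofactor expansion (or equivalently via sum-over-permutations) gives x^5 - 20x^4 + 150x^3 - 500x^2 + 625x. The coefficient of x^4 equals -trace(L) = -20, matching the sum of degrees. The largest eigenvalue, 5, is at most the vertex count 5. By the matrix-tree theorem the graph has (1/5) * product of the nonzero eigenvalues = 125 spanning trees.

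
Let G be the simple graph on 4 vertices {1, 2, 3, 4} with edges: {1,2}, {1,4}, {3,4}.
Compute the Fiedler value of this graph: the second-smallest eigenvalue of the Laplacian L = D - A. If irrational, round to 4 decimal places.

0.5858

With the vertex order [1, 2, 3, 4], the degrees are [2, 1, 1, 2], giving D = diag(2, 1, 1, 2) and L = D - A. The smallest Laplacian eigenvalue is always 0. The next one, lambda_2 = 0.5858, measures how hard the graph is to disconnect: larger values mean better connectivity. The eigenvalues sum to 6, which equals trace(L) = 2|E|.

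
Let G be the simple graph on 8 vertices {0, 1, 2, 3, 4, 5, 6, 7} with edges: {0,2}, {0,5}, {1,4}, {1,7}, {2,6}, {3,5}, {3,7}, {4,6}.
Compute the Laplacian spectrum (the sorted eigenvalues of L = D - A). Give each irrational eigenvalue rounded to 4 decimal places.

[0, 0.5858, 0.5858, 2, 2, 3.4142, 3.4142, 4]

With the vertex order [0, 1, 2, 3, 4, 5, 6, 7], the degrees are [2, 2, 2, 2, 2, 2, 2, 2], giving D = diag(2, 2, 2, 2, 2, 2, 2, 2) and L = D - A. The multiplicity of 0 as a Laplacian eigenvalue equals the number of connected components.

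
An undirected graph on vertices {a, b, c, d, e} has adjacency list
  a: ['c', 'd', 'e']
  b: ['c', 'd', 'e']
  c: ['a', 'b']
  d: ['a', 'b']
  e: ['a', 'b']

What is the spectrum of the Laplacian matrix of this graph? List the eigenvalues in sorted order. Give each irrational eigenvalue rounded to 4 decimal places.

[0, 2, 2, 3, 5]

With the vertex order [a, b, c, d, e], the degrees are [3, 3, 2, 2, 2], giving D = diag(3, 3, 2, 2, 2) and L = D - A. Since every row of L sums to 0, the all-ones vector is in the kernel and 0 is an eigenvalue. The single zero eigenvalue shows the graph is connected. The largest eigenvalue, 5, is at most the vertex count 5.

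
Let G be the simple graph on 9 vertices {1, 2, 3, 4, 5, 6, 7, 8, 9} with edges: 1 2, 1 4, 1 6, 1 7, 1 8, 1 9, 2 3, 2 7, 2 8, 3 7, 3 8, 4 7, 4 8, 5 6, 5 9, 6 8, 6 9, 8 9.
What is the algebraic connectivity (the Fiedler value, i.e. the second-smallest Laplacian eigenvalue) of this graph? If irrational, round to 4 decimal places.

Reading degrees in the order [1, 2, 3, 4, 5, 6, 7, 8, 9] gives [6, 4, 3, 3, 2, 4, 4, 6, 4]; set D = diag(6, 4, 3, 3, 2, 4, 4, 6, 4) and form L = D - A. Computing the eigenvalues of L and sorting gives [0, 1.1223, 2.6518, 3.3862, 4.3261, 4.9609, 5, 7.1631, 7.3896]. The Fiedler value lambda_2 = 1.1223 is strictly positive, so the graph is connected. There is one zero in the spectrum, matching the 1 component. The largest eigenvalue, 7.3896, is at most the vertex count 9.

1.1223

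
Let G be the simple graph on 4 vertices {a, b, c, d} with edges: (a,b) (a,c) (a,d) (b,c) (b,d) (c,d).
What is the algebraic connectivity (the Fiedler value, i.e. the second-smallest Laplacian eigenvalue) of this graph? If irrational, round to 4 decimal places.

4

Reading degrees in the order [a, b, c, d] gives [3, 3, 3, 3]; set D = diag(3, 3, 3, 3) and form L = D - A. The sorted Laplacian eigenvalues are [0, 4, 4, 4]; the algebraic connectivity is the second entry, 4.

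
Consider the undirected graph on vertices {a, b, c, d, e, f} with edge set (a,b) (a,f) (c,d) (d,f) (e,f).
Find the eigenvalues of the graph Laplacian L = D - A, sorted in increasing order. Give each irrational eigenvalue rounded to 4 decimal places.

Each diagonal entry of L is the vertex degree and each off-diagonal entry is -1 where an edge is present, 0 otherwise; in the order [a, b, c, d, e, f] the diagonal is [2, 1, 1, 2, 1, 3]. Since every row of L sums to 0, the all-ones vector is in the kernel and 0 is an eigenvalue.

[0, 0.3820, 0.6972, 2, 2.6180, 4.3028]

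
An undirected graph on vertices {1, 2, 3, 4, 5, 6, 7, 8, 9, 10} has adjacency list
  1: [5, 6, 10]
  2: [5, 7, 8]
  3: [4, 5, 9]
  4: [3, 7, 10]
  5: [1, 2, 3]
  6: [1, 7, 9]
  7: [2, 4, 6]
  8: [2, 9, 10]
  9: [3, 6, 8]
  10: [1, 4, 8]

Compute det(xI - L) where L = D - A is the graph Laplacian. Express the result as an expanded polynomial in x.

Each diagonal entry of L is the vertex degree and each off-diagonal entry is -1 where an edge is present, 0 otherwise; in the order [1, 2, 3, 4, 5, 6, 7, 8, 9, 10] the diagonal is [3, 3, 3, 3, 3, 3, 3, 3, 3, 3]. Computing det(xI - L) by cofactor expansion (or equivalently via sum-over-permutations) gives x^10 - 30x^9 + 390x^8 - 2880x^7 + 13305x^6 - 39882x^5 + 77640x^4 - 94800x^3 + 66000x^2 - 20000x. Since p(0) = det(-L) = 0, x divides p(x). There is one zero in the spectrum, matching the 1 component. The eigenvalues sum to 30, which equals trace(L) = 2|E|.

x^10 - 30x^9 + 390x^8 - 2880x^7 + 13305x^6 - 39882x^5 + 77640x^4 - 94800x^3 + 66000x^2 - 20000x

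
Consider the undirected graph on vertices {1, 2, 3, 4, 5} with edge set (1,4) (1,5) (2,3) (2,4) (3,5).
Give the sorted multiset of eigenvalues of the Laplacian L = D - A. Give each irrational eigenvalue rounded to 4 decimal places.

With the vertex order [1, 2, 3, 4, 5], the degrees are [2, 2, 2, 2, 2], giving D = diag(2, 2, 2, 2, 2) and L = D - A. L is symmetric positive semidefinite, so every eigenvalue is real and nonnegative. There is one zero in the spectrum, matching the 1 component. The largest eigenvalue, 3.6180, is at most the vertex count 5.

[0, 1.3820, 1.3820, 3.6180, 3.6180]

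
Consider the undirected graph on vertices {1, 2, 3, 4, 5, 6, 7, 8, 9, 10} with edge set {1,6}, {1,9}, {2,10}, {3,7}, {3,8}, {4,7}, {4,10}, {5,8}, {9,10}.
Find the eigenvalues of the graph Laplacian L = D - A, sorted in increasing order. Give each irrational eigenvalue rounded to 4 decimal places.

[0, 0.1172, 0.3820, 0.7586, 1.3820, 1.6674, 2.6180, 3.0846, 3.6180, 4.3721]

With the vertex order [1, 2, 3, 4, 5, 6, 7, 8, 9, 10], the degrees are [2, 1, 2, 2, 1, 1, 2, 2, 2, 3], giving D = diag(2, 1, 2, 2, 1, 1, 2, 2, 2, 3) and L = D - A. Diagonalising L (or applying a numerical eigensolver to the 10x10 matrix) gives the spectrum above. The single zero eigenvalue shows the graph is connected. The eigenvalues sum to 18, which equals trace(L) = 2|E|. The largest eigenvalue, 4.3721, is at most the vertex count 10.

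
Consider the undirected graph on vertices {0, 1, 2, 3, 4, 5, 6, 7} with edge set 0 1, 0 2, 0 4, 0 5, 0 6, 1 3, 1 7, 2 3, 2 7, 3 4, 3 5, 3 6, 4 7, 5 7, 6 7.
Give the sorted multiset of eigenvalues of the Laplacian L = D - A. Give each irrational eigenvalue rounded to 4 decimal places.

[0, 3, 3, 3, 3, 5, 5, 8]

Each diagonal entry of L is the vertex degree and each off-diagonal entry is -1 where an edge is present, 0 otherwise; in the order [0, 1, 2, 3, 4, 5, 6, 7] the diagonal is [5, 3, 3, 5, 3, 3, 3, 5]. Diagonalising L (or applying a numerical eigensolver to the 8x8 matrix) gives the spectrum above. The single zero eigenvalue shows the graph is connected. By the matrix-tree theorem the graph has (1/8) * product of the nonzero eigenvalues = 2025 spanning trees.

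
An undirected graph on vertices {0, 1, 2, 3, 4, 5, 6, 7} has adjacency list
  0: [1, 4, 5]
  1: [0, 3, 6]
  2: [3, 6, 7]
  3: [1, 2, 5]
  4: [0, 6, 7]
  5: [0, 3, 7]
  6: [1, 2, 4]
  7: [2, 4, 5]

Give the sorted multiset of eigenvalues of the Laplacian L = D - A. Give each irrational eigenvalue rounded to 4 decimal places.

[0, 2, 2, 2, 4, 4, 4, 6]

Each diagonal entry of L is the vertex degree and each off-diagonal entry is -1 where an edge is present, 0 otherwise; in the order [0, 1, 2, 3, 4, 5, 6, 7] the diagonal is [3, 3, 3, 3, 3, 3, 3, 3]. The multiplicity of 0 as a Laplacian eigenvalue equals the number of connected components. The single zero eigenvalue shows the graph is connected. By the matrix-tree theorem the graph has (1/8) * product of the nonzero eigenvalues = 384 spanning trees.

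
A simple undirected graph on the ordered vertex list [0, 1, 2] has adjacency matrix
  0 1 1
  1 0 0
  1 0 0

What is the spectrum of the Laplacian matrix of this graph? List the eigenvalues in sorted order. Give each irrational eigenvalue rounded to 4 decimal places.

[0, 1, 3]

With the vertex order [0, 1, 2], the degrees are [2, 1, 1], giving D = diag(2, 1, 1) and L = D - A. Since every row of L sums to 0, the all-ones vector is in the kernel and 0 is an eigenvalue. The eigenvalues sum to 4, which equals trace(L) = 2|E|.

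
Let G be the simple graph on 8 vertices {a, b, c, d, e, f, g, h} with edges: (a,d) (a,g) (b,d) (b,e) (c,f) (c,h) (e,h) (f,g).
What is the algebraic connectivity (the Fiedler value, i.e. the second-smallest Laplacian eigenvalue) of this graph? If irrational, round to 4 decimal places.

0.5858

Each diagonal entry of L is the vertex degree and each off-diagonal entry is -1 where an edge is present, 0 otherwise; in the order [a, b, c, d, e, f, g, h] the diagonal is [2, 2, 2, 2, 2, 2, 2, 2]. The sorted Laplacian eigenvalues are [0, 0.5858, 0.5858, 2, 2, 3.4142, 3.4142, 4]; the algebraic connectivity is the second entry, 0.5858. The largest eigenvalue, 4, is at most the vertex count 8.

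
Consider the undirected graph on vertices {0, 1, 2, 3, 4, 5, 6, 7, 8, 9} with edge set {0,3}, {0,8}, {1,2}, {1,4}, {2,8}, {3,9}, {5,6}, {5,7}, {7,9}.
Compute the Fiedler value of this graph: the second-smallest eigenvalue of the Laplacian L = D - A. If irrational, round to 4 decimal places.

With the vertex order [0, 1, 2, 3, 4, 5, 6, 7, 8, 9], the degrees are [2, 2, 2, 2, 1, 2, 1, 2, 2, 2], giving D = diag(2, 2, 2, 2, 1, 2, 1, 2, 2, 2) and L = D - A. The sorted Laplacian eigenvalues are [0, 0.0979, 0.3820, 0.8244, 1.3820, 2, 2.6180, 3.1756, 3.6180, 3.9021]; the algebraic connectivity is the second entry, 0.0979. The largest eigenvalue, 3.9021, is at most the vertex count 10. By the matrix-tree theorem the graph has (1/10) * product of the nonzero eigenvalues = 1 spanning tree.

0.0979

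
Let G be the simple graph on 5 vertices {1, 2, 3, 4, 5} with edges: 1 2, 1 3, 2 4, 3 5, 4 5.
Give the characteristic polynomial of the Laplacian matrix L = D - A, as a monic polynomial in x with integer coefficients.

x^5 - 10x^4 + 35x^3 - 50x^2 + 25x

With the vertex order [1, 2, 3, 4, 5], the degrees are [2, 2, 2, 2, 2], giving D = diag(2, 2, 2, 2, 2) and L = D - A. Computing det(xI - L) by cofactor expansion (or equivalently via sum-over-permutations) gives x^5 - 10x^4 + 35x^3 - 50x^2 + 25x. The constant term is 0 because L is singular (the all-ones vector lies in its kernel). The largest eigenvalue, 3.6180, is at most the vertex count 5.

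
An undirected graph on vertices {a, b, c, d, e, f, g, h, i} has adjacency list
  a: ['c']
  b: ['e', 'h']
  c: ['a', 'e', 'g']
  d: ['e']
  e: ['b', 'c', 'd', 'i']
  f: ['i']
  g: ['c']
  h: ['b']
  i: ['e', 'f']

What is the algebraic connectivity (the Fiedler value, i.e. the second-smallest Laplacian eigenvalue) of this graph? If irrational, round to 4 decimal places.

0.3047

With the vertex order [a, b, c, d, e, f, g, h, i], the degrees are [1, 2, 3, 1, 4, 1, 1, 1, 2], giving D = diag(1, 2, 3, 1, 4, 1, 1, 1, 2) and L = D - A. The sorted Laplacian eigenvalues are [0, 0.3047, 0.3820, 0.7566, 1, 2.0960, 2.6180, 3.4609, 5.3818]; the algebraic connectivity is the second entry, 0.3047. By the matrix-tree theorem the graph has (1/9) * product of the nonzero eigenvalues = 1 spanning tree.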